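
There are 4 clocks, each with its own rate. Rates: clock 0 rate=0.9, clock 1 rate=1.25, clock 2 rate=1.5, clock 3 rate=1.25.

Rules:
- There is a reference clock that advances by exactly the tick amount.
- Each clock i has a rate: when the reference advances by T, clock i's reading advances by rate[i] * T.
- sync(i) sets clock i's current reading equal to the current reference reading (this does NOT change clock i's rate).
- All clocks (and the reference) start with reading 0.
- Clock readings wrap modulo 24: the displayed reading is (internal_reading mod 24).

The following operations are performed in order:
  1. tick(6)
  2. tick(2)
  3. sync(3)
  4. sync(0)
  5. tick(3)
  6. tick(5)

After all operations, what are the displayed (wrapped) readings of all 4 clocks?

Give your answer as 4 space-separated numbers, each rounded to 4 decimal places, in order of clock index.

Answer: 15.2000 20.0000 0.0000 18.0000

Derivation:
After op 1 tick(6): ref=6.0000 raw=[5.4000 7.5000 9.0000 7.5000]
After op 2 tick(2): ref=8.0000 raw=[7.2000 10.0000 12.0000 10.0000]
After op 3 sync(3): ref=8.0000 raw=[7.2000 10.0000 12.0000 8.0000]
After op 4 sync(0): ref=8.0000 raw=[8.0000 10.0000 12.0000 8.0000]
After op 5 tick(3): ref=11.0000 raw=[10.7000 13.7500 16.5000 11.7500]
After op 6 tick(5): ref=16.0000 raw=[15.2000 20.0000 24.0000 18.0000]
Wrap final raw readings (mod 24): 15.2000 mod 24 = 15.2000; 20.0000 mod 24 = 20.0000; 24.0000 mod 24 = 0.0000; 18.0000 mod 24 = 18.0000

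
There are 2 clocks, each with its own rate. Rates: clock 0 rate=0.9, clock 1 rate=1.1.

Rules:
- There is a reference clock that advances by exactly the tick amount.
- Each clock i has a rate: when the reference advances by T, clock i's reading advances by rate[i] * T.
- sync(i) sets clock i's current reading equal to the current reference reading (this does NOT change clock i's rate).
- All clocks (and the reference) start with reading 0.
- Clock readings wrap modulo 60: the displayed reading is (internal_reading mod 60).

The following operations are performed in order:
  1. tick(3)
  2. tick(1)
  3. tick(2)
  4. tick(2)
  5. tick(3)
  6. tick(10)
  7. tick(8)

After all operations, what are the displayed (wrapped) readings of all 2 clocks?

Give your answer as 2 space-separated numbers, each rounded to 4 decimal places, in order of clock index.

Answer: 26.1000 31.9000

Derivation:
After op 1 tick(3): ref=3.0000 raw=[2.7000 3.3000]
After op 2 tick(1): ref=4.0000 raw=[3.6000 4.4000]
After op 3 tick(2): ref=6.0000 raw=[5.4000 6.6000]
After op 4 tick(2): ref=8.0000 raw=[7.2000 8.8000]
After op 5 tick(3): ref=11.0000 raw=[9.9000 12.1000]
After op 6 tick(10): ref=21.0000 raw=[18.9000 23.1000]
After op 7 tick(8): ref=29.0000 raw=[26.1000 31.9000]
Wrap final raw readings (mod 60): 26.1000 mod 60 = 26.1000; 31.9000 mod 60 = 31.9000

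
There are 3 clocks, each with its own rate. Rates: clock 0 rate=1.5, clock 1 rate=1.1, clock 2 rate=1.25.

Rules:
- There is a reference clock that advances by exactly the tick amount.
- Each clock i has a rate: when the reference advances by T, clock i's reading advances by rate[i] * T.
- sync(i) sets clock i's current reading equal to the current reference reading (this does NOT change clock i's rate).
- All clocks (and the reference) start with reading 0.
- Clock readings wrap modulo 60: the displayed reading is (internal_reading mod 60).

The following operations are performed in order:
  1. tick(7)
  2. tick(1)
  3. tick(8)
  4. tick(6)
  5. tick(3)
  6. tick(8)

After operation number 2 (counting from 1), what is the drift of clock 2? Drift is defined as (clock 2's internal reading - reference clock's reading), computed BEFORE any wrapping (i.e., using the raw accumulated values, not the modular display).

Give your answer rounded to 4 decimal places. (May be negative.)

Answer: 2.0000

Derivation:
After op 1 tick(7): ref=7.0000 raw=[10.5000 7.7000 8.7500]
After op 2 tick(1): ref=8.0000 raw=[12.0000 8.8000 10.0000]
Drift of clock 2 after op 2: 10.0000 - 8.0000 = 2.0000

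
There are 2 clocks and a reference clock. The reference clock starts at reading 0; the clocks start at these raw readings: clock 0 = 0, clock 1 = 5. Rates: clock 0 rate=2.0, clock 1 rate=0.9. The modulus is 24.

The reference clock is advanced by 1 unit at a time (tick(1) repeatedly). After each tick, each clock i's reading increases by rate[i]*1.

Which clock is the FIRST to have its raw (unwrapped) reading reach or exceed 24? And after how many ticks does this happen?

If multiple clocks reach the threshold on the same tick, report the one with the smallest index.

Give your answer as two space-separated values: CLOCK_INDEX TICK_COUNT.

clock 0: start=0, rate=2.0, needs 24-0 = 24; ticks = ceil(24/2.0) = ceil(12.0000) = 12; reading at tick 12 = 0 + 2.0*12 = 24.0000
clock 1: start=5, rate=0.9, needs 24-5 = 19; ticks = ceil(19/0.9) = ceil(21.1111) = 22; reading at tick 22 = 5 + 0.9*22 = 24.8000
Minimum tick count = 12; winners = [0]; smallest index = 0

Answer: 0 12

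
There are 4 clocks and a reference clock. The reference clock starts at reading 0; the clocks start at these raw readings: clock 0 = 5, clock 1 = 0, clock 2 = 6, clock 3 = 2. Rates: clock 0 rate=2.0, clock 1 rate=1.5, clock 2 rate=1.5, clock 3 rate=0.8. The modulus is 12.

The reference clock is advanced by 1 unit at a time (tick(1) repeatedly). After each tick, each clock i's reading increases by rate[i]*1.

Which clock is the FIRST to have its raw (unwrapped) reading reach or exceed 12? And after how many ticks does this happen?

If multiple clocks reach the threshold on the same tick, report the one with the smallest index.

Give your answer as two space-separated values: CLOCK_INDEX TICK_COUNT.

Answer: 0 4

Derivation:
clock 0: start=5, rate=2.0, needs 12-5 = 7; ticks = ceil(7/2.0) = ceil(3.5000) = 4; reading at tick 4 = 5 + 2.0*4 = 13.0000
clock 1: start=0, rate=1.5, needs 12-0 = 12; ticks = ceil(12/1.5) = ceil(8.0000) = 8; reading at tick 8 = 0 + 1.5*8 = 12.0000
clock 2: start=6, rate=1.5, needs 12-6 = 6; ticks = ceil(6/1.5) = ceil(4.0000) = 4; reading at tick 4 = 6 + 1.5*4 = 12.0000
clock 3: start=2, rate=0.8, needs 12-2 = 10; ticks = ceil(10/0.8) = ceil(12.5000) = 13; reading at tick 13 = 2 + 0.8*13 = 12.4000
Minimum tick count = 4; winners = [0, 2]; smallest index = 0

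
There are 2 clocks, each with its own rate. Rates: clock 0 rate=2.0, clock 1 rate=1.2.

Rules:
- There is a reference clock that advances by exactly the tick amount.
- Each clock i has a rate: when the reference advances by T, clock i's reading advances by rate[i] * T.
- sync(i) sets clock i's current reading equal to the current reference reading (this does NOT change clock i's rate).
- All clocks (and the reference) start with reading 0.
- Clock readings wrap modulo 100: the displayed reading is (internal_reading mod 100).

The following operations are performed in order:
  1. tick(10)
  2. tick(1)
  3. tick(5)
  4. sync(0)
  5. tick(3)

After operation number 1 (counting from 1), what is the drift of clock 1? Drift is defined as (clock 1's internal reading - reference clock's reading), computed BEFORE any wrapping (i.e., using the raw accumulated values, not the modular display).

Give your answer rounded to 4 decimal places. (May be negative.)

After op 1 tick(10): ref=10.0000 raw=[20.0000 12.0000]
Drift of clock 1 after op 1: 12.0000 - 10.0000 = 2.0000

Answer: 2.0000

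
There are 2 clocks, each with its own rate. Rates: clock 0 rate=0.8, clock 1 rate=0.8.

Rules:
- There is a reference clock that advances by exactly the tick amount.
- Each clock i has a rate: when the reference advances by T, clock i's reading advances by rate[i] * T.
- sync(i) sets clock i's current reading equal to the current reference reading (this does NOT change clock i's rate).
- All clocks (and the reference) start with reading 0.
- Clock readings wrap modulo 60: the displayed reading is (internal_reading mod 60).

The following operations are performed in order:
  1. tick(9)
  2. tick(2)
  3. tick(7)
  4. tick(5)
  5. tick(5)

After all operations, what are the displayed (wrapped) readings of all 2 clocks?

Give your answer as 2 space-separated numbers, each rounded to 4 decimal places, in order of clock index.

Answer: 22.4000 22.4000

Derivation:
After op 1 tick(9): ref=9.0000 raw=[7.2000 7.2000]
After op 2 tick(2): ref=11.0000 raw=[8.8000 8.8000]
After op 3 tick(7): ref=18.0000 raw=[14.4000 14.4000]
After op 4 tick(5): ref=23.0000 raw=[18.4000 18.4000]
After op 5 tick(5): ref=28.0000 raw=[22.4000 22.4000]
Wrap final raw readings (mod 60): 22.4000 mod 60 = 22.4000; 22.4000 mod 60 = 22.4000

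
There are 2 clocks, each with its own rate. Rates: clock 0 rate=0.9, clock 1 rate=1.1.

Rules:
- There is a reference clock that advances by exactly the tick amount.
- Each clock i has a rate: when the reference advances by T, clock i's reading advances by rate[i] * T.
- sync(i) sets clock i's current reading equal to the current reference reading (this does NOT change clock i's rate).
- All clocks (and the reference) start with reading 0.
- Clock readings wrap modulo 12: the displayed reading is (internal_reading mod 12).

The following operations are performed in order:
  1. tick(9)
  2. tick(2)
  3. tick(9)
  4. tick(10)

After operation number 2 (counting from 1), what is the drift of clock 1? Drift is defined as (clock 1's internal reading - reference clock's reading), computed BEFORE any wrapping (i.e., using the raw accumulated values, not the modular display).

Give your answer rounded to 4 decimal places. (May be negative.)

Answer: 1.1000

Derivation:
After op 1 tick(9): ref=9.0000 raw=[8.1000 9.9000]
After op 2 tick(2): ref=11.0000 raw=[9.9000 12.1000]
Drift of clock 1 after op 2: 12.1000 - 11.0000 = 1.1000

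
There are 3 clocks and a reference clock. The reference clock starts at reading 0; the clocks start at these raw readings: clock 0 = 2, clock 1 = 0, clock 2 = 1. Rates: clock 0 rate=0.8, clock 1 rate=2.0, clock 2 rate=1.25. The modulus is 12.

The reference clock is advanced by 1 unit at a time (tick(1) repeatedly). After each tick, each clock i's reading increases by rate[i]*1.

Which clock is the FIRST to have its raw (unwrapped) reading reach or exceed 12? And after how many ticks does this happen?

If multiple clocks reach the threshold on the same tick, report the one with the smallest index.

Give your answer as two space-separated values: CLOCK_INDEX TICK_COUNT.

Answer: 1 6

Derivation:
clock 0: start=2, rate=0.8, needs 12-2 = 10; ticks = ceil(10/0.8) = ceil(12.5000) = 13; reading at tick 13 = 2 + 0.8*13 = 12.4000
clock 1: start=0, rate=2.0, needs 12-0 = 12; ticks = ceil(12/2.0) = ceil(6.0000) = 6; reading at tick 6 = 0 + 2.0*6 = 12.0000
clock 2: start=1, rate=1.25, needs 12-1 = 11; ticks = ceil(11/1.25) = ceil(8.8000) = 9; reading at tick 9 = 1 + 1.25*9 = 12.2500
Minimum tick count = 6; winners = [1]; smallest index = 1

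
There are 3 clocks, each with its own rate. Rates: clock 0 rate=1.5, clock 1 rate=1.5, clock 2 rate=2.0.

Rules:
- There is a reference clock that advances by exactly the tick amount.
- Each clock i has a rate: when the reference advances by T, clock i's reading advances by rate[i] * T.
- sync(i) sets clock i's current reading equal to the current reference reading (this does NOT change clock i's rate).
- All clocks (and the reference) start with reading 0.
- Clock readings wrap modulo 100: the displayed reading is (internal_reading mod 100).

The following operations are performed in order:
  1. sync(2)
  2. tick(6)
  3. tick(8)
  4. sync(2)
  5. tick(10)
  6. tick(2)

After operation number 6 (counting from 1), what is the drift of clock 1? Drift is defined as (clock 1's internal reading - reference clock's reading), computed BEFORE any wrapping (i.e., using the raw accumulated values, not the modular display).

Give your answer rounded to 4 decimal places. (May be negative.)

Answer: 13.0000

Derivation:
After op 1 sync(2): ref=0.0000 raw=[0.0000 0.0000 0.0000]
After op 2 tick(6): ref=6.0000 raw=[9.0000 9.0000 12.0000]
After op 3 tick(8): ref=14.0000 raw=[21.0000 21.0000 28.0000]
After op 4 sync(2): ref=14.0000 raw=[21.0000 21.0000 14.0000]
After op 5 tick(10): ref=24.0000 raw=[36.0000 36.0000 34.0000]
After op 6 tick(2): ref=26.0000 raw=[39.0000 39.0000 38.0000]
Drift of clock 1 after op 6: 39.0000 - 26.0000 = 13.0000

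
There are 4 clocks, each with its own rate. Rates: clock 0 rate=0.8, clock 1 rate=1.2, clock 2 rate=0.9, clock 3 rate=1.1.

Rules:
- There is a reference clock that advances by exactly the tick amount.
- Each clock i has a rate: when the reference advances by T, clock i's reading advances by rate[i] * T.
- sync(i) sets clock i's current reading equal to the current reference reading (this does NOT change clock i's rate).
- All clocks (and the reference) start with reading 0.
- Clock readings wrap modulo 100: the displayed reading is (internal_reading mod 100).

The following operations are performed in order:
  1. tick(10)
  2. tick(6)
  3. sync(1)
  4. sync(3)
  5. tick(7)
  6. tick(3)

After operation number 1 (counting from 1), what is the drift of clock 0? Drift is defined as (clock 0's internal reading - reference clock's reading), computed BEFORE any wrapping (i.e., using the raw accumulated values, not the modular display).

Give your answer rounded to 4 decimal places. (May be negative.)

After op 1 tick(10): ref=10.0000 raw=[8.0000 12.0000 9.0000 11.0000]
Drift of clock 0 after op 1: 8.0000 - 10.0000 = -2.0000

Answer: -2.0000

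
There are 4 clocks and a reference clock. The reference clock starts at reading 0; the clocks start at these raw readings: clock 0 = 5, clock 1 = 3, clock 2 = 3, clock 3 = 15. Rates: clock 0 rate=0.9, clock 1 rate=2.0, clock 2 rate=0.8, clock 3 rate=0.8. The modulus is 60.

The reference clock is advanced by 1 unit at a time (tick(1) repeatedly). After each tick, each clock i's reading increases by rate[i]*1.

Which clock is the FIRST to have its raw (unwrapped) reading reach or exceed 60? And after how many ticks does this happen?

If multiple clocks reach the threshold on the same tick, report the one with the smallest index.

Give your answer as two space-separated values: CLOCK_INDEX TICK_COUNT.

Answer: 1 29

Derivation:
clock 0: start=5, rate=0.9, needs 60-5 = 55; ticks = ceil(55/0.9) = ceil(61.1111) = 62; reading at tick 62 = 5 + 0.9*62 = 60.8000
clock 1: start=3, rate=2.0, needs 60-3 = 57; ticks = ceil(57/2.0) = ceil(28.5000) = 29; reading at tick 29 = 3 + 2.0*29 = 61.0000
clock 2: start=3, rate=0.8, needs 60-3 = 57; ticks = ceil(57/0.8) = ceil(71.2500) = 72; reading at tick 72 = 3 + 0.8*72 = 60.6000
clock 3: start=15, rate=0.8, needs 60-15 = 45; ticks = ceil(45/0.8) = ceil(56.2500) = 57; reading at tick 57 = 15 + 0.8*57 = 60.6000
Minimum tick count = 29; winners = [1]; smallest index = 1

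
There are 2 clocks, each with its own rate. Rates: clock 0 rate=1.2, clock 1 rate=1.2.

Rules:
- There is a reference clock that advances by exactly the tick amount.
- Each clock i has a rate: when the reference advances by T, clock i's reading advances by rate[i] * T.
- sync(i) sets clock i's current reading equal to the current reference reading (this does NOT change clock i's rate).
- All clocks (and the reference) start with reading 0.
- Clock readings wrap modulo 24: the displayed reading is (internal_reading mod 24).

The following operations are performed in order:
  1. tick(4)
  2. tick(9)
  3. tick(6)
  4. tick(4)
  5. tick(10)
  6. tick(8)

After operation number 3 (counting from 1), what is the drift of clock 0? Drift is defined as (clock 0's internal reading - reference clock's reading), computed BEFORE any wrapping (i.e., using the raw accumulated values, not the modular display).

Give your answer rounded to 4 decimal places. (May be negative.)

After op 1 tick(4): ref=4.0000 raw=[4.8000 4.8000]
After op 2 tick(9): ref=13.0000 raw=[15.6000 15.6000]
After op 3 tick(6): ref=19.0000 raw=[22.8000 22.8000]
Drift of clock 0 after op 3: 22.8000 - 19.0000 = 3.8000

Answer: 3.8000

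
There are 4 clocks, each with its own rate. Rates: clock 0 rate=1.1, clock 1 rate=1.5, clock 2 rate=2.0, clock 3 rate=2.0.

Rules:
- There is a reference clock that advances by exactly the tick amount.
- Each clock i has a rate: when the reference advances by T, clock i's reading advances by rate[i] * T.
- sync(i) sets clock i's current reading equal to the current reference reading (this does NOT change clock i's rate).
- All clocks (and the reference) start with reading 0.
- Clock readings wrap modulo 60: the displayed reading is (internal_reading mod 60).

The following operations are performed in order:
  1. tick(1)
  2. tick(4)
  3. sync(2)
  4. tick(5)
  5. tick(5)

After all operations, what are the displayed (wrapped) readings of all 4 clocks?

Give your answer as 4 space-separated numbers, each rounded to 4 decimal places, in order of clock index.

Answer: 16.5000 22.5000 25.0000 30.0000

Derivation:
After op 1 tick(1): ref=1.0000 raw=[1.1000 1.5000 2.0000 2.0000]
After op 2 tick(4): ref=5.0000 raw=[5.5000 7.5000 10.0000 10.0000]
After op 3 sync(2): ref=5.0000 raw=[5.5000 7.5000 5.0000 10.0000]
After op 4 tick(5): ref=10.0000 raw=[11.0000 15.0000 15.0000 20.0000]
After op 5 tick(5): ref=15.0000 raw=[16.5000 22.5000 25.0000 30.0000]
Wrap final raw readings (mod 60): 16.5000 mod 60 = 16.5000; 22.5000 mod 60 = 22.5000; 25.0000 mod 60 = 25.0000; 30.0000 mod 60 = 30.0000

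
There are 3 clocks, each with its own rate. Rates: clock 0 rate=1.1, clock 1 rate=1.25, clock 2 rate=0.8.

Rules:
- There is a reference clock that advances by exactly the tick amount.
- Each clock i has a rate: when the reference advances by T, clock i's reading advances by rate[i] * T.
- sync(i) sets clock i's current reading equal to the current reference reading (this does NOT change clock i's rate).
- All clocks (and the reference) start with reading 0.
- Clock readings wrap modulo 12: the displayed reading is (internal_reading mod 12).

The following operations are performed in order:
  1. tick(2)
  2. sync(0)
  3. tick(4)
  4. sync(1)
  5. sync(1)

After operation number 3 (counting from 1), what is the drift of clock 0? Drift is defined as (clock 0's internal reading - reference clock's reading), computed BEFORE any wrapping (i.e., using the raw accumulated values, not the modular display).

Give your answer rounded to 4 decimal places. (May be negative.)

After op 1 tick(2): ref=2.0000 raw=[2.2000 2.5000 1.6000]
After op 2 sync(0): ref=2.0000 raw=[2.0000 2.5000 1.6000]
After op 3 tick(4): ref=6.0000 raw=[6.4000 7.5000 4.8000]
Drift of clock 0 after op 3: 6.4000 - 6.0000 = 0.4000

Answer: 0.4000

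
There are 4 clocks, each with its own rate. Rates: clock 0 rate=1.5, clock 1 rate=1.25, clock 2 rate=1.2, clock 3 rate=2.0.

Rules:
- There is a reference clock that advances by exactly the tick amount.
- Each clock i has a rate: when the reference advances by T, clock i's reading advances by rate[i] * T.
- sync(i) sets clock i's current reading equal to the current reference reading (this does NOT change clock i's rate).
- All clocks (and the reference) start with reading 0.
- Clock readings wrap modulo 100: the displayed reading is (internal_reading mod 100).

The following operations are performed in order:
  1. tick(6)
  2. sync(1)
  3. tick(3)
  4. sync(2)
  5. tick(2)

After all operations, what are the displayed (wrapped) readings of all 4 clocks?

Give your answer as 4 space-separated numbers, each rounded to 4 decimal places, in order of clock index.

After op 1 tick(6): ref=6.0000 raw=[9.0000 7.5000 7.2000 12.0000]
After op 2 sync(1): ref=6.0000 raw=[9.0000 6.0000 7.2000 12.0000]
After op 3 tick(3): ref=9.0000 raw=[13.5000 9.7500 10.8000 18.0000]
After op 4 sync(2): ref=9.0000 raw=[13.5000 9.7500 9.0000 18.0000]
After op 5 tick(2): ref=11.0000 raw=[16.5000 12.2500 11.4000 22.0000]
Wrap final raw readings (mod 100): 16.5000 mod 100 = 16.5000; 12.2500 mod 100 = 12.2500; 11.4000 mod 100 = 11.4000; 22.0000 mod 100 = 22.0000

Answer: 16.5000 12.2500 11.4000 22.0000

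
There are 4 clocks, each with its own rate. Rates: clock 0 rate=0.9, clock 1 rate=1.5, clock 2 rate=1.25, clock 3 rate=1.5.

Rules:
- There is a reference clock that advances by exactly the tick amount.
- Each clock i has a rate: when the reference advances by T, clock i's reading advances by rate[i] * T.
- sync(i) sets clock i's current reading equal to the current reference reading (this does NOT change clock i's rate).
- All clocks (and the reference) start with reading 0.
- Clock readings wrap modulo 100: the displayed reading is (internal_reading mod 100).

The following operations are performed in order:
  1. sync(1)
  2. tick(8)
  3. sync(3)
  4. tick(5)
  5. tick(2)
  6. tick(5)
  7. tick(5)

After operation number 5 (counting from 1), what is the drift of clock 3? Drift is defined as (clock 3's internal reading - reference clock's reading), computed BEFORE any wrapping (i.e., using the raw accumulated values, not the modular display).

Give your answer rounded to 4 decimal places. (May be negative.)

After op 1 sync(1): ref=0.0000 raw=[0.0000 0.0000 0.0000 0.0000]
After op 2 tick(8): ref=8.0000 raw=[7.2000 12.0000 10.0000 12.0000]
After op 3 sync(3): ref=8.0000 raw=[7.2000 12.0000 10.0000 8.0000]
After op 4 tick(5): ref=13.0000 raw=[11.7000 19.5000 16.2500 15.5000]
After op 5 tick(2): ref=15.0000 raw=[13.5000 22.5000 18.7500 18.5000]
Drift of clock 3 after op 5: 18.5000 - 15.0000 = 3.5000

Answer: 3.5000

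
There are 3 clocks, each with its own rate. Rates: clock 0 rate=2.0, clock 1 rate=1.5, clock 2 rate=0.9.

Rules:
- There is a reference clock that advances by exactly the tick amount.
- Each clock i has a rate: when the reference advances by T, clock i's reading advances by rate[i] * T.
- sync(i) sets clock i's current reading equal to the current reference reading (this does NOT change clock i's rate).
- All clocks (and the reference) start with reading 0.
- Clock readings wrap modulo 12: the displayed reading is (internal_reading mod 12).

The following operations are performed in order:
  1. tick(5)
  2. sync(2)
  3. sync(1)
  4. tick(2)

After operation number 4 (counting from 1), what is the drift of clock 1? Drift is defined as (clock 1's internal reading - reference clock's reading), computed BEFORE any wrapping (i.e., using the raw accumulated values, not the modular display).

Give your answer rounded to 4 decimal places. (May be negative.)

After op 1 tick(5): ref=5.0000 raw=[10.0000 7.5000 4.5000]
After op 2 sync(2): ref=5.0000 raw=[10.0000 7.5000 5.0000]
After op 3 sync(1): ref=5.0000 raw=[10.0000 5.0000 5.0000]
After op 4 tick(2): ref=7.0000 raw=[14.0000 8.0000 6.8000]
Drift of clock 1 after op 4: 8.0000 - 7.0000 = 1.0000

Answer: 1.0000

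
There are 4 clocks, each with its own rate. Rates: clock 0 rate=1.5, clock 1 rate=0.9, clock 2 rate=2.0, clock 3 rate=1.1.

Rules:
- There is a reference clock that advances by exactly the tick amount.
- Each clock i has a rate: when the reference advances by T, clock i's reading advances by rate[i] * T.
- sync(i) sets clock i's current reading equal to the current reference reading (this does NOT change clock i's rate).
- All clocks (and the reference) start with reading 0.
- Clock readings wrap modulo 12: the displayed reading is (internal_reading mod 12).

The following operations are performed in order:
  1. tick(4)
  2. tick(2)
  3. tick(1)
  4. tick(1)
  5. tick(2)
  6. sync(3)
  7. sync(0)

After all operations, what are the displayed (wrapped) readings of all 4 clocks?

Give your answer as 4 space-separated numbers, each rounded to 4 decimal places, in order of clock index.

After op 1 tick(4): ref=4.0000 raw=[6.0000 3.6000 8.0000 4.4000]
After op 2 tick(2): ref=6.0000 raw=[9.0000 5.4000 12.0000 6.6000]
After op 3 tick(1): ref=7.0000 raw=[10.5000 6.3000 14.0000 7.7000]
After op 4 tick(1): ref=8.0000 raw=[12.0000 7.2000 16.0000 8.8000]
After op 5 tick(2): ref=10.0000 raw=[15.0000 9.0000 20.0000 11.0000]
After op 6 sync(3): ref=10.0000 raw=[15.0000 9.0000 20.0000 10.0000]
After op 7 sync(0): ref=10.0000 raw=[10.0000 9.0000 20.0000 10.0000]
Wrap final raw readings (mod 12): 10.0000 mod 12 = 10.0000; 9.0000 mod 12 = 9.0000; 20.0000 mod 12 = 8.0000; 10.0000 mod 12 = 10.0000

Answer: 10.0000 9.0000 8.0000 10.0000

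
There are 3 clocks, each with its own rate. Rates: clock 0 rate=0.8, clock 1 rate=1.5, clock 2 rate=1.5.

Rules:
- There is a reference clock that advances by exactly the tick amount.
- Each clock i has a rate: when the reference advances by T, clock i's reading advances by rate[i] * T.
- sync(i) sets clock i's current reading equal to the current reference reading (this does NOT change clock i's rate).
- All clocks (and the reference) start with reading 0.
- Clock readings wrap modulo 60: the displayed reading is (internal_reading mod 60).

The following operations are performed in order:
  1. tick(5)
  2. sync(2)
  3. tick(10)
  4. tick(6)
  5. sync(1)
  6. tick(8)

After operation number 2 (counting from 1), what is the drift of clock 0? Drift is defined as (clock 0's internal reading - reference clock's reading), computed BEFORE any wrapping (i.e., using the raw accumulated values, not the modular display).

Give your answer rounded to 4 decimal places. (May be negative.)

Answer: -1.0000

Derivation:
After op 1 tick(5): ref=5.0000 raw=[4.0000 7.5000 7.5000]
After op 2 sync(2): ref=5.0000 raw=[4.0000 7.5000 5.0000]
Drift of clock 0 after op 2: 4.0000 - 5.0000 = -1.0000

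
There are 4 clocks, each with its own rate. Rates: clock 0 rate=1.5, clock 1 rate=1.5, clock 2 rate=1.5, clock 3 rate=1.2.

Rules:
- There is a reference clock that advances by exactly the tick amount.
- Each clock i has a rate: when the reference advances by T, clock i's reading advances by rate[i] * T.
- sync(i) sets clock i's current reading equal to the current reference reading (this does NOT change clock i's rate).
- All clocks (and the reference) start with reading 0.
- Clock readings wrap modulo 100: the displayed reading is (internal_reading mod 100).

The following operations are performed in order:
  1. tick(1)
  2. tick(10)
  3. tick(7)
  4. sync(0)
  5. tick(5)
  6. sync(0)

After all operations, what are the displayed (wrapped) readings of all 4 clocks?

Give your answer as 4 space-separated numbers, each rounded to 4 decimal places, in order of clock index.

After op 1 tick(1): ref=1.0000 raw=[1.5000 1.5000 1.5000 1.2000]
After op 2 tick(10): ref=11.0000 raw=[16.5000 16.5000 16.5000 13.2000]
After op 3 tick(7): ref=18.0000 raw=[27.0000 27.0000 27.0000 21.6000]
After op 4 sync(0): ref=18.0000 raw=[18.0000 27.0000 27.0000 21.6000]
After op 5 tick(5): ref=23.0000 raw=[25.5000 34.5000 34.5000 27.6000]
After op 6 sync(0): ref=23.0000 raw=[23.0000 34.5000 34.5000 27.6000]
Wrap final raw readings (mod 100): 23.0000 mod 100 = 23.0000; 34.5000 mod 100 = 34.5000; 34.5000 mod 100 = 34.5000; 27.6000 mod 100 = 27.6000

Answer: 23.0000 34.5000 34.5000 27.6000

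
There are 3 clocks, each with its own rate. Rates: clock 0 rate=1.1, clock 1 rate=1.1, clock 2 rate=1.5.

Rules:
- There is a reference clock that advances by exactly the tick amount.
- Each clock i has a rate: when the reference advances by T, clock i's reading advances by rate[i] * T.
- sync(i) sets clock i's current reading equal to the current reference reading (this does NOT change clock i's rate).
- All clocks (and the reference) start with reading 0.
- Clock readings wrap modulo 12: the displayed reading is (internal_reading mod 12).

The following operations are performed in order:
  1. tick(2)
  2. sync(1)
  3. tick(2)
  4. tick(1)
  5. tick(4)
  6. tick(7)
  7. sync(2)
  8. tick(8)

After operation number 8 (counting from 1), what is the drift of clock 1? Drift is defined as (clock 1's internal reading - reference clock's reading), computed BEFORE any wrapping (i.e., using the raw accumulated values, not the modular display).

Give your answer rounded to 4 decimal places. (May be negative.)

After op 1 tick(2): ref=2.0000 raw=[2.2000 2.2000 3.0000]
After op 2 sync(1): ref=2.0000 raw=[2.2000 2.0000 3.0000]
After op 3 tick(2): ref=4.0000 raw=[4.4000 4.2000 6.0000]
After op 4 tick(1): ref=5.0000 raw=[5.5000 5.3000 7.5000]
After op 5 tick(4): ref=9.0000 raw=[9.9000 9.7000 13.5000]
After op 6 tick(7): ref=16.0000 raw=[17.6000 17.4000 24.0000]
After op 7 sync(2): ref=16.0000 raw=[17.6000 17.4000 16.0000]
After op 8 tick(8): ref=24.0000 raw=[26.4000 26.2000 28.0000]
Drift of clock 1 after op 8: 26.2000 - 24.0000 = 2.2000

Answer: 2.2000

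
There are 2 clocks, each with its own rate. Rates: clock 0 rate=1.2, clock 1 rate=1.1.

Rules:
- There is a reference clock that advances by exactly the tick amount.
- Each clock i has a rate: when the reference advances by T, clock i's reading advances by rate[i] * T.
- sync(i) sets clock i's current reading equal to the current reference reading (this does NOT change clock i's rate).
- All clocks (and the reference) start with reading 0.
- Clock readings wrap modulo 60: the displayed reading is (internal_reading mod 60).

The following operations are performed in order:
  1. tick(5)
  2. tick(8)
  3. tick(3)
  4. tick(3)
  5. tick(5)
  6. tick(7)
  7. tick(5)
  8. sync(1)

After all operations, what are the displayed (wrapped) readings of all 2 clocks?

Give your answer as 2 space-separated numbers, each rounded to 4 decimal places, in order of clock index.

Answer: 43.2000 36.0000

Derivation:
After op 1 tick(5): ref=5.0000 raw=[6.0000 5.5000]
After op 2 tick(8): ref=13.0000 raw=[15.6000 14.3000]
After op 3 tick(3): ref=16.0000 raw=[19.2000 17.6000]
After op 4 tick(3): ref=19.0000 raw=[22.8000 20.9000]
After op 5 tick(5): ref=24.0000 raw=[28.8000 26.4000]
After op 6 tick(7): ref=31.0000 raw=[37.2000 34.1000]
After op 7 tick(5): ref=36.0000 raw=[43.2000 39.6000]
After op 8 sync(1): ref=36.0000 raw=[43.2000 36.0000]
Wrap final raw readings (mod 60): 43.2000 mod 60 = 43.2000; 36.0000 mod 60 = 36.0000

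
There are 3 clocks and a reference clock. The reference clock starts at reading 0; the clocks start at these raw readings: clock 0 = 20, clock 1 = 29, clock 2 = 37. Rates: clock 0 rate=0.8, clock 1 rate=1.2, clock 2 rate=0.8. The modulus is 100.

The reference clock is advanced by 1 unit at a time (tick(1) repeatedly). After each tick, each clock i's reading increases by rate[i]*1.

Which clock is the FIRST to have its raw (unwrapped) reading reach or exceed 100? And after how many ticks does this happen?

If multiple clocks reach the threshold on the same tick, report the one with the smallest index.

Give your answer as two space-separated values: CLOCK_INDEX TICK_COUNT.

Answer: 1 60

Derivation:
clock 0: start=20, rate=0.8, needs 100-20 = 80; ticks = ceil(80/0.8) = ceil(100.0000) = 100; reading at tick 100 = 20 + 0.8*100 = 100.0000
clock 1: start=29, rate=1.2, needs 100-29 = 71; ticks = ceil(71/1.2) = ceil(59.1667) = 60; reading at tick 60 = 29 + 1.2*60 = 101.0000
clock 2: start=37, rate=0.8, needs 100-37 = 63; ticks = ceil(63/0.8) = ceil(78.7500) = 79; reading at tick 79 = 37 + 0.8*79 = 100.2000
Minimum tick count = 60; winners = [1]; smallest index = 1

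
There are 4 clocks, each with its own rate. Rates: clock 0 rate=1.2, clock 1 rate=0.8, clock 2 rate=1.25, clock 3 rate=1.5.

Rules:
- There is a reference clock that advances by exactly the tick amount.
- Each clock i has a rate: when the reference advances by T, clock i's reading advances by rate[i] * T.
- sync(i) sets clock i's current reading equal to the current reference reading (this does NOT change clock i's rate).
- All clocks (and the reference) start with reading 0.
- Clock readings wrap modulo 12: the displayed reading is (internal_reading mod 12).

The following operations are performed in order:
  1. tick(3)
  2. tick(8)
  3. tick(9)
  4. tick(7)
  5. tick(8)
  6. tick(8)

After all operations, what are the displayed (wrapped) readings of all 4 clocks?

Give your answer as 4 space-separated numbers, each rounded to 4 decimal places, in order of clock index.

After op 1 tick(3): ref=3.0000 raw=[3.6000 2.4000 3.7500 4.5000]
After op 2 tick(8): ref=11.0000 raw=[13.2000 8.8000 13.7500 16.5000]
After op 3 tick(9): ref=20.0000 raw=[24.0000 16.0000 25.0000 30.0000]
After op 4 tick(7): ref=27.0000 raw=[32.4000 21.6000 33.7500 40.5000]
After op 5 tick(8): ref=35.0000 raw=[42.0000 28.0000 43.7500 52.5000]
After op 6 tick(8): ref=43.0000 raw=[51.6000 34.4000 53.7500 64.5000]
Wrap final raw readings (mod 12): 51.6000 mod 12 = 3.6000; 34.4000 mod 12 = 10.4000; 53.7500 mod 12 = 5.7500; 64.5000 mod 12 = 4.5000

Answer: 3.6000 10.4000 5.7500 4.5000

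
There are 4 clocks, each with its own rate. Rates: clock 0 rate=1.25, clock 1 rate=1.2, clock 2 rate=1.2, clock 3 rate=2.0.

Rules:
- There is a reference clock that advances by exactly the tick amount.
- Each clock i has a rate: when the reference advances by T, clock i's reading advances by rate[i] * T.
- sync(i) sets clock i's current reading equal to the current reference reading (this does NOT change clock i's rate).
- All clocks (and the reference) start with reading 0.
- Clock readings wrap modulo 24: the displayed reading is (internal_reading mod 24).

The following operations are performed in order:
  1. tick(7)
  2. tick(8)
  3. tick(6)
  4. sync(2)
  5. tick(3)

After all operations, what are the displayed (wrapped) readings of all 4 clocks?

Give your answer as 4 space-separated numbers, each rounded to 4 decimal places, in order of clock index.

Answer: 6.0000 4.8000 0.6000 0.0000

Derivation:
After op 1 tick(7): ref=7.0000 raw=[8.7500 8.4000 8.4000 14.0000]
After op 2 tick(8): ref=15.0000 raw=[18.7500 18.0000 18.0000 30.0000]
After op 3 tick(6): ref=21.0000 raw=[26.2500 25.2000 25.2000 42.0000]
After op 4 sync(2): ref=21.0000 raw=[26.2500 25.2000 21.0000 42.0000]
After op 5 tick(3): ref=24.0000 raw=[30.0000 28.8000 24.6000 48.0000]
Wrap final raw readings (mod 24): 30.0000 mod 24 = 6.0000; 28.8000 mod 24 = 4.8000; 24.6000 mod 24 = 0.6000; 48.0000 mod 24 = 0.0000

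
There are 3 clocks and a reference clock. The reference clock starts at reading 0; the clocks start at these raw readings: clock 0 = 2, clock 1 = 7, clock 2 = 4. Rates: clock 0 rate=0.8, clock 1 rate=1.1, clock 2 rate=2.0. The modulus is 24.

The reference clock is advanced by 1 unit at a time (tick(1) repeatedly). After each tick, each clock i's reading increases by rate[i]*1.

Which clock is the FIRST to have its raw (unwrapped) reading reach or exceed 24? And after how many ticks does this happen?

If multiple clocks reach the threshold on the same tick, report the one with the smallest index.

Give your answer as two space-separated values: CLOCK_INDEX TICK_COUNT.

clock 0: start=2, rate=0.8, needs 24-2 = 22; ticks = ceil(22/0.8) = ceil(27.5000) = 28; reading at tick 28 = 2 + 0.8*28 = 24.4000
clock 1: start=7, rate=1.1, needs 24-7 = 17; ticks = ceil(17/1.1) = ceil(15.4545) = 16; reading at tick 16 = 7 + 1.1*16 = 24.6000
clock 2: start=4, rate=2.0, needs 24-4 = 20; ticks = ceil(20/2.0) = ceil(10.0000) = 10; reading at tick 10 = 4 + 2.0*10 = 24.0000
Minimum tick count = 10; winners = [2]; smallest index = 2

Answer: 2 10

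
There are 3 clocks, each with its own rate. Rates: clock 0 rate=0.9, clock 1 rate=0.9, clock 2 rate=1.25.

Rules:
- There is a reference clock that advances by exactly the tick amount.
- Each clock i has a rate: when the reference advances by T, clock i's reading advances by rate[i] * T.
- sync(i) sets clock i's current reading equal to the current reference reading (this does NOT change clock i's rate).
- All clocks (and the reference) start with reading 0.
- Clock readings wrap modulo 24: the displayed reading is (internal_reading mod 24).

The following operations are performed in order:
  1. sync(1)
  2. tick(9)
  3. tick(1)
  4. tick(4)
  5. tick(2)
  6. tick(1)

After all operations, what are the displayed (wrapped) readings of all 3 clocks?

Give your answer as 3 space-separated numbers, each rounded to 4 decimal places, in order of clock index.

Answer: 15.3000 15.3000 21.2500

Derivation:
After op 1 sync(1): ref=0.0000 raw=[0.0000 0.0000 0.0000]
After op 2 tick(9): ref=9.0000 raw=[8.1000 8.1000 11.2500]
After op 3 tick(1): ref=10.0000 raw=[9.0000 9.0000 12.5000]
After op 4 tick(4): ref=14.0000 raw=[12.6000 12.6000 17.5000]
After op 5 tick(2): ref=16.0000 raw=[14.4000 14.4000 20.0000]
After op 6 tick(1): ref=17.0000 raw=[15.3000 15.3000 21.2500]
Wrap final raw readings (mod 24): 15.3000 mod 24 = 15.3000; 15.3000 mod 24 = 15.3000; 21.2500 mod 24 = 21.2500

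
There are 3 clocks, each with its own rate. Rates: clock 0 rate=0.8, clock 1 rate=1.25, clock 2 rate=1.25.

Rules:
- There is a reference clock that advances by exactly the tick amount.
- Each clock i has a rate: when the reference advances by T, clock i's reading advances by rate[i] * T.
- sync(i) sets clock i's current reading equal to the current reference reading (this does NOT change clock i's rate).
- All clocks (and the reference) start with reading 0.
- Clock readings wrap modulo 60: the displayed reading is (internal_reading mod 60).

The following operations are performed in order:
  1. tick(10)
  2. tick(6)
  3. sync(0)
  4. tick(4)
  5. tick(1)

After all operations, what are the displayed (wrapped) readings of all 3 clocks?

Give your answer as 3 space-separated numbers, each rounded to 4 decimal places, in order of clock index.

After op 1 tick(10): ref=10.0000 raw=[8.0000 12.5000 12.5000]
After op 2 tick(6): ref=16.0000 raw=[12.8000 20.0000 20.0000]
After op 3 sync(0): ref=16.0000 raw=[16.0000 20.0000 20.0000]
After op 4 tick(4): ref=20.0000 raw=[19.2000 25.0000 25.0000]
After op 5 tick(1): ref=21.0000 raw=[20.0000 26.2500 26.2500]
Wrap final raw readings (mod 60): 20.0000 mod 60 = 20.0000; 26.2500 mod 60 = 26.2500; 26.2500 mod 60 = 26.2500

Answer: 20.0000 26.2500 26.2500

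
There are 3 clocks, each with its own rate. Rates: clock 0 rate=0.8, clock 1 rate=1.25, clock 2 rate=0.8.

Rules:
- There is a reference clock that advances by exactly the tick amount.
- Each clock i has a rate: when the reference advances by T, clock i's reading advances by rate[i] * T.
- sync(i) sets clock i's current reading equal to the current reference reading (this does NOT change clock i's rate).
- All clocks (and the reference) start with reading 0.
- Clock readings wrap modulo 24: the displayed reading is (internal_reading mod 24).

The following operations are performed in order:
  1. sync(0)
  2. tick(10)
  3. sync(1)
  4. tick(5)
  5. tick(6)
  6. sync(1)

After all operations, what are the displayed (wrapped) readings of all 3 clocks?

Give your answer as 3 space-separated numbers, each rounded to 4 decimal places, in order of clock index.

Answer: 16.8000 21.0000 16.8000

Derivation:
After op 1 sync(0): ref=0.0000 raw=[0.0000 0.0000 0.0000]
After op 2 tick(10): ref=10.0000 raw=[8.0000 12.5000 8.0000]
After op 3 sync(1): ref=10.0000 raw=[8.0000 10.0000 8.0000]
After op 4 tick(5): ref=15.0000 raw=[12.0000 16.2500 12.0000]
After op 5 tick(6): ref=21.0000 raw=[16.8000 23.7500 16.8000]
After op 6 sync(1): ref=21.0000 raw=[16.8000 21.0000 16.8000]
Wrap final raw readings (mod 24): 16.8000 mod 24 = 16.8000; 21.0000 mod 24 = 21.0000; 16.8000 mod 24 = 16.8000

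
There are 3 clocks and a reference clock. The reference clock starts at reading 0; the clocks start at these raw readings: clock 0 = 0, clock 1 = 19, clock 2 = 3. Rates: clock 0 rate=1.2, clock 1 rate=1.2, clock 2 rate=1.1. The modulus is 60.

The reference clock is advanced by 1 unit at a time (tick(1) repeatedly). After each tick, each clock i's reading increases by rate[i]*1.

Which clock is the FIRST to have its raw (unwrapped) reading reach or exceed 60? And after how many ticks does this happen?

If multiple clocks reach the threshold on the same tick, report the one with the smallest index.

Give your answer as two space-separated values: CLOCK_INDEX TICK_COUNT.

Answer: 1 35

Derivation:
clock 0: start=0, rate=1.2, needs 60-0 = 60; ticks = ceil(60/1.2) = ceil(50.0000) = 50; reading at tick 50 = 0 + 1.2*50 = 60.0000
clock 1: start=19, rate=1.2, needs 60-19 = 41; ticks = ceil(41/1.2) = ceil(34.1667) = 35; reading at tick 35 = 19 + 1.2*35 = 61.0000
clock 2: start=3, rate=1.1, needs 60-3 = 57; ticks = ceil(57/1.1) = ceil(51.8182) = 52; reading at tick 52 = 3 + 1.1*52 = 60.2000
Minimum tick count = 35; winners = [1]; smallest index = 1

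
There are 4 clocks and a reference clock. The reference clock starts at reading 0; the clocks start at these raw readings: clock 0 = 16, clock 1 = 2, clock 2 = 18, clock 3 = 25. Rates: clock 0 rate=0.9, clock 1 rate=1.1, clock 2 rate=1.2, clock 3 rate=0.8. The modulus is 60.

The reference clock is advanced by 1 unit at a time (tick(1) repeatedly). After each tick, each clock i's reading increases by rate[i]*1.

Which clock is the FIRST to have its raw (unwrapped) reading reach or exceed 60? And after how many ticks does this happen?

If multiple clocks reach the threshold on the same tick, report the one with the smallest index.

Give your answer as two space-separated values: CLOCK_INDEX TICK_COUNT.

clock 0: start=16, rate=0.9, needs 60-16 = 44; ticks = ceil(44/0.9) = ceil(48.8889) = 49; reading at tick 49 = 16 + 0.9*49 = 60.1000
clock 1: start=2, rate=1.1, needs 60-2 = 58; ticks = ceil(58/1.1) = ceil(52.7273) = 53; reading at tick 53 = 2 + 1.1*53 = 60.3000
clock 2: start=18, rate=1.2, needs 60-18 = 42; ticks = ceil(42/1.2) = ceil(35.0000) = 35; reading at tick 35 = 18 + 1.2*35 = 60.0000
clock 3: start=25, rate=0.8, needs 60-25 = 35; ticks = ceil(35/0.8) = ceil(43.7500) = 44; reading at tick 44 = 25 + 0.8*44 = 60.2000
Minimum tick count = 35; winners = [2]; smallest index = 2

Answer: 2 35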